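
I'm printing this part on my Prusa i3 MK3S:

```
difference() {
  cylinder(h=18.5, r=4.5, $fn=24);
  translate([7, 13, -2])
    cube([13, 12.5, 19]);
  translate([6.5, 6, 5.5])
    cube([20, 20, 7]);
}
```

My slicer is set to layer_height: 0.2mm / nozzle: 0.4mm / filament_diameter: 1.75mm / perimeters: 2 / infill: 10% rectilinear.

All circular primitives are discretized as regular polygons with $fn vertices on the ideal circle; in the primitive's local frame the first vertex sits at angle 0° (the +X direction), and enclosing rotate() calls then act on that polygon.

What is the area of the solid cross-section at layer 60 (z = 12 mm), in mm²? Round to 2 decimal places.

At z = 12 mm: the r=4.5 cylinder gives a regular 24-gon of circumradius 4.5 (constant along its height) (area = (24/2)·4.500²·sin(360°/24) = 62.89 mm²); the 13×12.5 cube at (7, 13) contributes its full rectangle (area 162.50 mm²); the cube at (6.5, 6) (footprint 20×20) is included at this height (area 400.00 mm²); After the difference (first − rest): starting from the r=4.5 cylinder (62.89 mm²), the 13×12.5 cube at (7, 13) misses the remaining region (no effect); the 20×20 cube at (6.5, 6) misses the remaining region (no effect) — area = 62.89 mm². Overall, the cross-section is a single solid region. Net area = 62.89 mm².

62.89 mm²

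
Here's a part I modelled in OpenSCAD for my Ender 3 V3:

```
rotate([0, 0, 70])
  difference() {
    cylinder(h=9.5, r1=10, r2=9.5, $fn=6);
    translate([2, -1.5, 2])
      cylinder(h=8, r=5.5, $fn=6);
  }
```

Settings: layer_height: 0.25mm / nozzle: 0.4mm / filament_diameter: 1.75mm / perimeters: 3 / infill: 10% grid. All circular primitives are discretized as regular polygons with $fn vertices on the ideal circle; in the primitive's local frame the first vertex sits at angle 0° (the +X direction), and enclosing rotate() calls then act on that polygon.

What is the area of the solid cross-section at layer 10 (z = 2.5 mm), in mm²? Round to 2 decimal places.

174.42 mm²

At z = 2.5 mm: the cone contributes a regular 6-gon of circumradius 9.868 (interpolated between r1=10 and r2=9.5 at t=0.263) (area = (6/2)·9.868²·sin(360°/6) = 253.02 mm²); the cylinder at (2, -1.5): section is a regular 6-gon, circumradius r=5.5 (area = (6/2)·5.500²·sin(360°/6) = 78.59 mm²); Subtracting the remaining from the first: starting from the cone (253.02 mm²), the r=5.5 cylinder at (2, -1.5) lies wholly inside it (removes its full 78.59 mm² and its 33.00 mm outline becomes a hole wall) — area = 174.42 mm²; (whole slice rotated 70° about Z — lengths, areas and connectivity unchanged). Overall, the cross-section is one region with 1 hole. Net area = 174.42 mm².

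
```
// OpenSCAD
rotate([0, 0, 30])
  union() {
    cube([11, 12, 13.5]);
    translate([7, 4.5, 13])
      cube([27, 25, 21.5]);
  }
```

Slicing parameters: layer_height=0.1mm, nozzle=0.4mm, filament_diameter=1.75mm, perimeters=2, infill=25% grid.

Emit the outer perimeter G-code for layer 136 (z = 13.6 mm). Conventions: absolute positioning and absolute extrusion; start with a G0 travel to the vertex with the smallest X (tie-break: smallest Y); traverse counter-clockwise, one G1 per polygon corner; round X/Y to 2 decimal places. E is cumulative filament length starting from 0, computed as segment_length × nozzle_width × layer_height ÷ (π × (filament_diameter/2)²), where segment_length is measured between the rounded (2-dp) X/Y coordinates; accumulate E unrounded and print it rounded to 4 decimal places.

At z = 13.6 mm: the cube is not intersected at this z (z outside [0, 13.5]); the 27×25 cube at (7, 4.5) contributes its full rectangle; Combining (union): only the 27×25 cube at (7, 4.5) is present, so the union is just that shape — 1 connected region; (whole slice rotated 30° about Z — lengths, areas and connectivity unchanged). The outline is a single polygon with 4 vertices. Extrusion per mm of travel: 0.4 × 0.1 / (π × 0.875²) = 0.016630. Accumulating E over each segment gives final E = 1.7294.

G0 X-8.69 Y29.05 Z13.60
G1 X3.81 Y7.40 E0.4157
G1 X27.19 Y20.90 E0.8647
G1 X14.69 Y42.55 E1.2805
G1 X-8.69 Y29.05 E1.7294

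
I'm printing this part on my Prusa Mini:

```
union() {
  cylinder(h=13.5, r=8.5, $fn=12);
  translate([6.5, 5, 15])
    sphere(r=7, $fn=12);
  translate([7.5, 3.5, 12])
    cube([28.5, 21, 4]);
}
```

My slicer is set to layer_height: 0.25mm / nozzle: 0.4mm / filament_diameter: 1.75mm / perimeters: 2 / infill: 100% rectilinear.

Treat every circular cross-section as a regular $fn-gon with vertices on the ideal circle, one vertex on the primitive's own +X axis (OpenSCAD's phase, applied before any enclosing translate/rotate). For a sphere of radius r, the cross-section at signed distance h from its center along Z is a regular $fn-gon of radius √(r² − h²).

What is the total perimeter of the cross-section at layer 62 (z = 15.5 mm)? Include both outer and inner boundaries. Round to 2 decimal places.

At z = 15.5 mm: the cylinder does not reach this height (z outside [0, 13.5]); the r=7 sphere at (6.5, 5) slices to a regular 12-gon of circumradius 6.982 (√(r²−h²) with h=0.5 from center) (perimeter = 2·12·6.982·sin(180°/12) = 43.37 mm); the cube at (7.5, 3.5) is present — its section is the full 28.5×21 rectangle (perimeter 99.00 mm); Taking the union: the regions partially overlap (shared area 38.39 mm²), so the edge portions inside another operand are dropped and the merged outline is re-measured after clipping — boundary = 117.22 mm. Overall, the cross-section is a single solid region. Total boundary length (outer) = 117.22 mm.

117.22 mm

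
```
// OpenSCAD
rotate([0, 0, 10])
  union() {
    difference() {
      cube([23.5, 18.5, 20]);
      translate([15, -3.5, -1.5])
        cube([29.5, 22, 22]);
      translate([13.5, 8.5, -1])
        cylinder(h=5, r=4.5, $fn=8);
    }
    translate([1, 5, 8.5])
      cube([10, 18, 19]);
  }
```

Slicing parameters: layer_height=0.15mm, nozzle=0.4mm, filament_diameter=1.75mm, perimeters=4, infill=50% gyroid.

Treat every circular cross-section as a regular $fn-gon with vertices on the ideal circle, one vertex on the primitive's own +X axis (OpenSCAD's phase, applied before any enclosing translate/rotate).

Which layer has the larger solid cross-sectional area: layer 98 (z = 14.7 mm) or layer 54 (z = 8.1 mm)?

layer 98 (z = 14.7 mm)

Layer 98 (z = 14.7): the cube is present — its section is the full 23.5×18.5 rectangle (area 434.75 mm²); the cube at (15, -3.5) is present — its section is the full 29.5×22 rectangle (area 649.00 mm²); the cylinder at (13.5, 8.5) is not intersected at this z (z outside [-1, 4]); After the difference (first − rest): starting from the 23.5×18.5 cube (434.75 mm²), the 29.5×22 cube at (15, -3.5) partially overlaps it — only the 157.25 mm² overlap (of its 649.00 mm²) is removed, clipping the outline — area = 277.50 mm²; the 10×18 cube at (1, 5) contributes its full rectangle (area 180.00 mm²); Taking the union: the regions partially overlap — summed areas 457.50 mm² minus the doubly-counted overlap 135.00 mm² gives 322.50 mm² — area = 322.50 mm²; (whole slice rotated 10° about Z — lengths, areas and connectivity unchanged). So its area = 322.50 mm². Layer 54 (z = 8.1): the cube is present — its section is the full 23.5×18.5 rectangle (area 434.75 mm²); the 29.5×22 cube at (15, -3.5) contributes its full rectangle (area 649.00 mm²); the cylinder at (13.5, 8.5) is not intersected at this z (z outside [-1, 4]); Subtracting the remaining from the first: starting from the 23.5×18.5 cube (434.75 mm²), the 29.5×22 cube at (15, -3.5) partially overlaps it — only the 157.25 mm² overlap (of its 649.00 mm²) is removed, clipping the outline — area = 277.50 mm²; the cube at (1, 5) is absent (z outside [8.5, 27.5]); Combining (union): only that combined region is present, so the union is just that shape — area = 277.50 mm²; (whole slice rotated 10° about Z — lengths, areas and connectivity unchanged). So its area = 277.50 mm². Layer 98 is larger (322.50 vs 277.50 mm²).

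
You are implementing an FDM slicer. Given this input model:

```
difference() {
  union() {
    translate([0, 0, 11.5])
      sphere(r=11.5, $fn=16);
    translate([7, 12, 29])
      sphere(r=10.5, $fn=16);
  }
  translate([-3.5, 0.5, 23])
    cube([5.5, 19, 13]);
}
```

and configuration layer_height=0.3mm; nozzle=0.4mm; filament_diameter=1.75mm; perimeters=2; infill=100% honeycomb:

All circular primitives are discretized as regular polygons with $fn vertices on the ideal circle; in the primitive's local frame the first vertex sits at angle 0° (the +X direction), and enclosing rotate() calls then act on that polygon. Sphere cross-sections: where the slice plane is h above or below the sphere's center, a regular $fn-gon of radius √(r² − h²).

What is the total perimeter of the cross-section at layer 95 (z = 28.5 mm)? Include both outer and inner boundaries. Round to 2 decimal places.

64.87 mm

At z = 28.5 mm: the sphere does not reach this height (|z−center|=17.000 > r=11.5); the r=10.5 sphere at (7, 12) slices to a regular 16-gon of circumradius 10.488 (√(r²−h²) with h=0.5 from center) (perimeter = 2·16·10.488·sin(180°/16) = 65.48 mm); Merging all regions: only the r=10.5 sphere at (7, 12) is present, so the union is just that shape — boundary = 65.48 mm; the cube at (-3.5, 0.5) is present — its section is the full 5.5×19 rectangle (perimeter 49.00 mm); After the difference (first − rest): starting from the result so far, the 5.5×19 cube at (-3.5, 0.5) partially overlaps it — only the 67.18 mm² overlap (of its 104.50 mm²) is removed, clipping the outline — boundary = 64.87 mm. Overall, the cross-section is a single solid region. Total boundary length (outer) = 64.87 mm.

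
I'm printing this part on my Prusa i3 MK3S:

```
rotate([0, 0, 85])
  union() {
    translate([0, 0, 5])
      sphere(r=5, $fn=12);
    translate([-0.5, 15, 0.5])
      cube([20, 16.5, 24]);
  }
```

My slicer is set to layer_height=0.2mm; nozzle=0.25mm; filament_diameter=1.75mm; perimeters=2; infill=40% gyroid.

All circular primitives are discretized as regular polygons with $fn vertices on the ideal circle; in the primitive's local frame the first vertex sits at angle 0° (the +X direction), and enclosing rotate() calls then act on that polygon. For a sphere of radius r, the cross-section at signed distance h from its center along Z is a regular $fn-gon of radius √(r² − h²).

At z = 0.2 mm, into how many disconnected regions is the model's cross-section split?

1

At z = 0.2 mm: the r=5 sphere contributes a regular 12-gon of circumradius √(5²−4.8²) = 1.400; the cube at (-0.5, 15) is absent (z outside [0.5, 24.5]); Combining (union): only the r=5 sphere is present, so the union is just that shape — 1 connected region; (whole slice rotated 85° about Z — lengths, areas and connectivity unchanged). The result has 1 disconnected region.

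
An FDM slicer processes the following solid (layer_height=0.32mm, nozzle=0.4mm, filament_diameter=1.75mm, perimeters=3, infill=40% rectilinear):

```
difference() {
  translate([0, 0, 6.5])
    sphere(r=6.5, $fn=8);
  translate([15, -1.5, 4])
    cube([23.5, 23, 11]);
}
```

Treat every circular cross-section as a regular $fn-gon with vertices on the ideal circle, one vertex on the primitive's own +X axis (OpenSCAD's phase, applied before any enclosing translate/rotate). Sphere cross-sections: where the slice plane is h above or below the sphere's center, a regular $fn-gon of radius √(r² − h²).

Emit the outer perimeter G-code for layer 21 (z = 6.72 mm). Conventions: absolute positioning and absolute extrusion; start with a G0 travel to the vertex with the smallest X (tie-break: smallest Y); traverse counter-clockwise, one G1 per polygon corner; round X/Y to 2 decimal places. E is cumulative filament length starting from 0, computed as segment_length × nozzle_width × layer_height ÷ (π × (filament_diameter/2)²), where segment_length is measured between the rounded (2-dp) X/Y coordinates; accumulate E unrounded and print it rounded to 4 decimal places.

G0 X-6.50 Y0.00 Z6.72
G1 X-4.59 Y-4.59 E0.2646
G1 X0.00 Y-6.50 E0.5291
G1 X4.59 Y-4.59 E0.7937
G1 X6.50 Y0.00 E1.0583
G1 X4.59 Y4.59 E1.3228
G1 X0.00 Y6.50 E1.5874
G1 X-4.59 Y4.59 E1.8520
G1 X-6.50 Y0.00 E2.1165

At z = 6.72 mm: the r=6.5 sphere slices to a regular 8-gon of circumradius 6.496 (√(r²−h²) with h=0.22 from center); the 23.5×23 cube at (15, -1.5) contributes its full rectangle; After the difference (first − rest): starting from the r=6.5 sphere, the 23.5×23 cube at (15, -1.5) misses the remaining region (no effect) — 1 connected region. The outline is a single polygon with 8 vertices. Extrusion per mm of travel: 0.4 × 0.32 / (π × 0.875²) = 0.053216. Accumulating E over each segment gives final E = 2.1165.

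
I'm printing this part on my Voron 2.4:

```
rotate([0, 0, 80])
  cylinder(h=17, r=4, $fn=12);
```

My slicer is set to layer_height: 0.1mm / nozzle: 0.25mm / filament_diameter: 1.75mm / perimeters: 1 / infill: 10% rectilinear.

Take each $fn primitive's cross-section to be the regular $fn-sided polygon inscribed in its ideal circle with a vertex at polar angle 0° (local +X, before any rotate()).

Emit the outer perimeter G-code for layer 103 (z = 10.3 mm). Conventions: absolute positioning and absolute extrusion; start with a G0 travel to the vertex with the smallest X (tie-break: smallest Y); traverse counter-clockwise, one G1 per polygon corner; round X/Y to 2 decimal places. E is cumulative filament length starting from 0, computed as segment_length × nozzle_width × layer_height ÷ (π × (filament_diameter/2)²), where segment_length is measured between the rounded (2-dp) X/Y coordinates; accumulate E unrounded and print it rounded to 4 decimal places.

G0 X-3.94 Y0.69 Z10.30
G1 X-3.76 Y-1.37 E0.0215
G1 X-2.57 Y-3.06 E0.0430
G1 X-0.69 Y-3.94 E0.0646
G1 X1.37 Y-3.76 E0.0860
G1 X3.06 Y-2.57 E0.1075
G1 X3.94 Y-0.69 E0.1291
G1 X3.76 Y1.37 E0.1506
G1 X2.57 Y3.06 E0.1721
G1 X0.69 Y3.94 E0.1937
G1 X-1.37 Y3.76 E0.2151
G1 X-3.06 Y2.57 E0.2366
G1 X-3.94 Y0.69 E0.2582

At z = 10.3 mm: the r=4 cylinder gives a regular 12-gon of circumradius 4 (constant along its height); (rotated 80° about Z; rotation is an isometry so areas/perimeters/island counts are preserved). The outline is a single polygon with 12 vertices. Extrusion per mm of travel: 0.25 × 0.1 / (π × 0.875²) = 0.010394. Accumulating E over each segment gives final E = 0.2582.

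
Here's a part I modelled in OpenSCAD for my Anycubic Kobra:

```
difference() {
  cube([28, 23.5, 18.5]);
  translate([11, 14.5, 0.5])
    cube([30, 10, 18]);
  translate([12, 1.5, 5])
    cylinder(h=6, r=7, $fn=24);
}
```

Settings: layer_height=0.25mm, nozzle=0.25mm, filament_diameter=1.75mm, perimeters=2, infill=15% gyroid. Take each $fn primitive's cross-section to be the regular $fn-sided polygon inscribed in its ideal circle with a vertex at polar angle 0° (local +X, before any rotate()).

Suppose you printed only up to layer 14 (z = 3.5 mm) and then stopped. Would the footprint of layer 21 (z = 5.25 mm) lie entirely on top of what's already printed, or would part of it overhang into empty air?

entirely on top

Compare the two slices. At z = 3.5: the cube is present — its section is the full 28×23.5 rectangle (area 658.00 mm²); the cube at (11, 14.5) is present — its section is the full 30×10 rectangle (area 300.00 mm²); the cylinder at (12, 1.5) is not intersected at this z (z outside [5, 11]); Taking the first minus the rest: starting from the 28×23.5 cube (658.00 mm²), the 30×10 cube at (11, 14.5) partially overlaps it — only the 153.00 mm² overlap (of its 300.00 mm²) is removed, clipping the outline — area = 505.00 mm². At z = 5.25: the cube (footprint 28×23.5) is included at this height (area 658.00 mm²); the cube at (11, 14.5) is present — its section is the full 30×10 rectangle (area 300.00 mm²); the r=7 cylinder at (12, 1.5) gives a regular 24-gon of circumradius 7 (constant along its height) (area = (24/2)·7.000²·sin(360°/24) = 152.19 mm²); After the difference (first − rest): starting from the 28×23.5 cube (658.00 mm²), the 30×10 cube at (11, 14.5) partially overlaps it — only the 153.00 mm² overlap (of its 300.00 mm²) is removed, clipping the outline; the r=7 cylinder at (12, 1.5) partially overlaps it — only the 96.80 mm² overlap (of its 152.19 mm²) is removed, clipping the outline — area = 408.20 mm². Checking containment: the cross-section at z = 5.25 is a subset of the cross-section at z = 3.5.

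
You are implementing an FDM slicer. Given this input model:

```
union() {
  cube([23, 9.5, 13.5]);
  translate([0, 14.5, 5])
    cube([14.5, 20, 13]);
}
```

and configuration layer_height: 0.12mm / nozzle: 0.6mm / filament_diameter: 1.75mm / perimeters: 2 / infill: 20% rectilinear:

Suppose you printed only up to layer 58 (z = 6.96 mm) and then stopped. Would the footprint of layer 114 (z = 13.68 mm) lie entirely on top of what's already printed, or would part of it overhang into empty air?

entirely on top

Compare the two slices. At z = 6.96: the cube is present — its section is the full 23×9.5 rectangle (area 218.50 mm²); the cube at (0, 14.5) is present — its section is the full 14.5×20 rectangle (area 290.00 mm²); Combining (union): the 2 present regions are separate (no shared area or edge), so areas and boundary lengths simply add and each stays a separate island — area = 508.50 mm². At z = 13.68: the cube is absent (z outside [0, 13.5]); the 14.5×20 cube at (0, 14.5) contributes its full rectangle (area 290.00 mm²); Taking the union: only the 14.5×20 cube at (0, 14.5) is present, so the union is just that shape — area = 290.00 mm². Checking containment: the cross-section at z = 13.68 is a subset of the cross-section at z = 6.96.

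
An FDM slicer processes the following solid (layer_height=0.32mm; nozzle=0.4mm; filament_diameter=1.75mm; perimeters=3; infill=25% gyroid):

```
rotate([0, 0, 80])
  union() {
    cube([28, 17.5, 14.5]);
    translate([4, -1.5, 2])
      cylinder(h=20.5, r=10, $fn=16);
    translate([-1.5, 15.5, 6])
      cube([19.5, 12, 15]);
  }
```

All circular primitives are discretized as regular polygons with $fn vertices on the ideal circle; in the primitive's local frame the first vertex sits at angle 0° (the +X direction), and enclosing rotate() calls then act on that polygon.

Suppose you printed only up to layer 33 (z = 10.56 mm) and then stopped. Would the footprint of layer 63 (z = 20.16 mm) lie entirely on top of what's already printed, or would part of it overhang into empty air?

entirely on top

Compare the two slices. At z = 10.56: the cube is present — its section is the full 28×17.5 rectangle (area 490.00 mm²); the r=10 cylinder at (4, -1.5) contributes a regular 16-gon of circumradius 10 (area = (16/2)·10.000²·sin(360°/16) = 306.15 mm²); the 19.5×12 cube at (-1.5, 15.5) contributes its full rectangle (area 234.00 mm²); Merging all regions: the regions partially overlap — summed areas 1030.15 mm² minus the doubly-counted overlap 130.16 mm² gives 899.98 mm² — area = 899.98 mm²; (rotated 80° about Z; rotation is an isometry so areas/perimeters/island counts are preserved). At z = 20.16: the cube is absent (z outside [0, 14.5]); the cylinder at (4, -1.5): section is a regular 16-gon, circumradius r=10 (area = (16/2)·10.000²·sin(360°/16) = 306.15 mm²); the cube at (-1.5, 15.5) is present — its section is the full 19.5×12 rectangle (area 234.00 mm²); Merging all regions: the 2 present regions are separate (no shared area or edge), so areas and boundary lengths simply add and each stays a separate island — area = 540.15 mm²; (whole slice rotated 80° about Z — lengths, areas and connectivity unchanged). Checking containment: the cross-section at z = 20.16 is a subset of the cross-section at z = 10.56.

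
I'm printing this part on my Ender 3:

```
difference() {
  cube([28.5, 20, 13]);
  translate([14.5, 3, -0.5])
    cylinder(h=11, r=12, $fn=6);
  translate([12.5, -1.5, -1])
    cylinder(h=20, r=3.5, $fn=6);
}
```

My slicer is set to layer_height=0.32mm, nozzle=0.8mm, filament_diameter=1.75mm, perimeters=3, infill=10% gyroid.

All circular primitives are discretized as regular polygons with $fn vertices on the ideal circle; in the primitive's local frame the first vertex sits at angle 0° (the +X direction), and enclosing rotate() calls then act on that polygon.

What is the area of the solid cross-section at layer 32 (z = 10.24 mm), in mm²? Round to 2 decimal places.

At z = 10.24 mm: the cube is present — its section is the full 28.5×20 rectangle (area 570.00 mm²); the r=12 cylinder at (14.5, 3) gives a regular 6-gon of circumradius 12 (constant along its height) (area = (6/2)·12.000²·sin(360°/6) = 374.12 mm²); the r=3.5 cylinder at (12.5, -1.5) gives a regular 6-gon of circumradius 3.5 (constant along its height) (area = (6/2)·3.500²·sin(360°/6) = 31.83 mm²); Subtracting the remaining from the first: starting from the 28.5×20 cube (570.00 mm²), the r=12 cylinder at (14.5, 3) partially overlaps it — only the 253.87 mm² overlap (of its 374.12 mm²) is removed, clipping the outline; the r=3.5 cylinder at (12.5, -1.5) misses the remaining region (no effect) — area = 316.13 mm². Overall, the cross-section is a single solid region. Net area = 316.13 mm².

316.13 mm²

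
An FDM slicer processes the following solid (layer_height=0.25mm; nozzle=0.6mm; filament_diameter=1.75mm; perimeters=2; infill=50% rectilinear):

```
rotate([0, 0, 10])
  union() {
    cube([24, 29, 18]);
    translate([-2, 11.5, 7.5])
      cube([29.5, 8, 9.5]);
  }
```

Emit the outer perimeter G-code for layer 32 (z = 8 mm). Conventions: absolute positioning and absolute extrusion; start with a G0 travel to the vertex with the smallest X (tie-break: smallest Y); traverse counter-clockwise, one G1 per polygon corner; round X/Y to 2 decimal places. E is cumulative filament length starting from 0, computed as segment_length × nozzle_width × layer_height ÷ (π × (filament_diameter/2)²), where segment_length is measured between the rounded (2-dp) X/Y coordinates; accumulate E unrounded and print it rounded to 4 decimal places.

G0 X-5.36 Y18.86 Z8.00
G1 X-3.97 Y10.98 E0.4990
G1 X-2.00 Y11.33 E0.6238
G1 X0.00 Y0.00 E1.3413
G1 X23.64 Y4.17 E2.8383
G1 X21.64 Y15.49 E3.5552
G1 X25.09 Y16.10 E3.7737
G1 X23.70 Y23.98 E4.2727
G1 X20.25 Y23.37 E4.4912
G1 X18.60 Y32.73 E5.0839
G1 X-5.04 Y28.56 E6.5809
G1 X-3.39 Y19.20 E7.1736
G1 X-5.36 Y18.86 E7.2983

At z = 8 mm: the 24×29 cube contributes its full rectangle; the cube at (-2, 11.5) is present — its section is the full 29.5×8 rectangle; Taking the union: the regions partially overlap (shared area 192.00 mm²), so overlapping operands fuse into one piece — 1 connected region; (rotated 10° about Z; rotation is an isometry so areas/perimeters/island counts are preserved). The outline is a single polygon with 12 vertices. Extrusion per mm of travel: 0.6 × 0.25 / (π × 0.875²) = 0.062363. Accumulating E over each segment gives final E = 7.2983.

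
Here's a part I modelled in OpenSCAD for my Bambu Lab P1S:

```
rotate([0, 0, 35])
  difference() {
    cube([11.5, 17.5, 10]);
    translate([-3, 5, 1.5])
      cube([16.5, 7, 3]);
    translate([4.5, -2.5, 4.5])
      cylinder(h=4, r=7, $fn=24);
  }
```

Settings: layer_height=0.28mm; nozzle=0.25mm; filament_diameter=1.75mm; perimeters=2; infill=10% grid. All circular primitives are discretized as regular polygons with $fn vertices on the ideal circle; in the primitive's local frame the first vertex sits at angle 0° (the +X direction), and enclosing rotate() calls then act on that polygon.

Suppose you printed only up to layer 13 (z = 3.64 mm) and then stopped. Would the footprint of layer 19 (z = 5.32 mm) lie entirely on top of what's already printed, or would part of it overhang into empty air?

part overhangs

Compare the two slices. At z = 3.64: the 11.5×17.5 cube contributes its full rectangle (area 201.25 mm²); the cube at (-3, 5) (footprint 16.5×7) is included at this height (area 115.50 mm²); the cylinder at (4.5, -2.5) is absent (z outside [4.5, 8.5]); After the difference (first − rest): starting from the 11.5×17.5 cube (201.25 mm²), the 16.5×7 cube at (-3, 5) partially overlaps it — only the 80.50 mm² overlap (of its 115.50 mm²) is removed, clipping the outline — area = 120.75 mm²; (whole slice rotated 35° about Z — lengths, areas and connectivity unchanged). At z = 5.32: the cube (footprint 11.5×17.5) is included at this height (area 201.25 mm²); the cube at (-3, 5) does not reach this height (z outside [1.5, 4.5]); the r=7 cylinder at (4.5, -2.5) contributes a regular 24-gon of circumradius 7 (area = (24/2)·7.000²·sin(360°/24) = 152.19 mm²); Subtracting the remaining from the first: starting from the 11.5×17.5 cube (201.25 mm²), the r=7 cylinder at (4.5, -2.5) partially overlaps it — only the 38.74 mm² overlap (of its 152.19 mm²) is removed, clipping the outline — area = 162.51 mm²; (whole slice rotated 35° about Z — lengths, areas and connectivity unchanged). Checking containment: at z = 5.32 the cross-section extends beyond the z = 3.64 cross-section by about 80.50 mm².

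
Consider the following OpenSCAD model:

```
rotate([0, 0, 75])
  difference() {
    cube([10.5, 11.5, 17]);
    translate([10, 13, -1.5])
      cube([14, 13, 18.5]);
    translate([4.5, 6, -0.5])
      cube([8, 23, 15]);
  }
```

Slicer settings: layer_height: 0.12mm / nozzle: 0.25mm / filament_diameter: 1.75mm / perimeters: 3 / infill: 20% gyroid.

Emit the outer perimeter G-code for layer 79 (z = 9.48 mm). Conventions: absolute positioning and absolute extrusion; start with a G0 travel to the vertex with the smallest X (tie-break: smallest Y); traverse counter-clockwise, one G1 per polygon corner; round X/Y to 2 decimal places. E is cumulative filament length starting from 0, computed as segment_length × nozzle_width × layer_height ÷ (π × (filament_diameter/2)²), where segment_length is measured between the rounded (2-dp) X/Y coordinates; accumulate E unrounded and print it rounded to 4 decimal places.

G0 X-11.11 Y2.98 Z9.48
G1 X0.00 Y0.00 E0.1435
G1 X2.72 Y10.14 E0.2744
G1 X-3.08 Y11.70 E0.3493
G1 X-4.63 Y5.90 E0.4242
G1 X-9.94 Y7.32 E0.4928
G1 X-11.11 Y2.98 E0.5488

At z = 9.48 mm: the cube is present — its section is the full 10.5×11.5 rectangle; the cube at (10, 13) is present — its section is the full 14×13 rectangle; the cube at (4.5, 6) (footprint 8×23) is included at this height; After the difference (first − rest): starting from the 10.5×11.5 cube, the 14×13 cube at (10, 13) misses the remaining region (no effect); the 8×23 cube at (4.5, 6) partially overlaps it — only the 33.00 mm² overlap (of its 184.00 mm²) is removed, clipping the outline — 1 connected region; (rotated 75° about Z; rotation is an isometry so areas/perimeters/island counts are preserved). The outline is a single polygon with 6 vertices. Extrusion per mm of travel: 0.25 × 0.12 / (π × 0.875²) = 0.012473. Accumulating E over each segment gives final E = 0.5488.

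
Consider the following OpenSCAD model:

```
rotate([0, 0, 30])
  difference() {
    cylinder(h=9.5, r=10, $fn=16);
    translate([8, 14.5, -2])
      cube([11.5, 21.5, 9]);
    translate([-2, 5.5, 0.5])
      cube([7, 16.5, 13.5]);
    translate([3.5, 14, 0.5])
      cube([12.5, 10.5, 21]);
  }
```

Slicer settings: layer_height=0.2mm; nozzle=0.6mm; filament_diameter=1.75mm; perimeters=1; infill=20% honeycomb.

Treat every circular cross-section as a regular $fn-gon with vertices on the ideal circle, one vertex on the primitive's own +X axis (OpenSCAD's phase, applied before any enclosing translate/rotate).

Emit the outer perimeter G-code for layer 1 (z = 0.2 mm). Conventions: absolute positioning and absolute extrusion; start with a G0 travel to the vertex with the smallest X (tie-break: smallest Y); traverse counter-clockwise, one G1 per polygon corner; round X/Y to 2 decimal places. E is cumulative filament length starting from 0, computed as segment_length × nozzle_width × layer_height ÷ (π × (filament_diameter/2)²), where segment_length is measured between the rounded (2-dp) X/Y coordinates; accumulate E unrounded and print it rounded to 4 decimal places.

G0 X-9.91 Y-1.31 Z0.20
G1 X-8.66 Y-5.00 E0.1944
G1 X-6.09 Y-7.93 E0.3888
G1 X-2.59 Y-9.66 E0.5836
G1 X1.31 Y-9.91 E0.7786
G1 X5.00 Y-8.66 E0.9729
G1 X7.93 Y-6.09 E1.1674
G1 X9.66 Y-2.59 E1.3622
G1 X9.91 Y1.31 E1.5571
G1 X8.66 Y5.00 E1.7515
G1 X6.09 Y7.93 E1.9459
G1 X2.59 Y9.66 E2.1407
G1 X-1.31 Y9.91 E2.3357
G1 X-5.00 Y8.66 E2.5301
G1 X-7.93 Y6.09 E2.7245
G1 X-9.66 Y2.59 E2.9193
G1 X-9.91 Y-1.31 E3.1143

At z = 0.2 mm: the r=10 cylinder gives a regular 16-gon of circumradius 10 (constant along its height); the cube at (8, 14.5) (footprint 11.5×21.5) is included at this height; the cube at (-2, 5.5) does not reach this height (z outside [0.5, 14]); the cube at (3.5, 14) does not reach this height (z outside [0.5, 21.5]); After the difference (first − rest): starting from the r=10 cylinder, the 11.5×21.5 cube at (8, 14.5) misses the remaining region (no effect) — 1 connected region; (rotated 30° about Z; rotation is an isometry so areas/perimeters/island counts are preserved). The outline is a single polygon with 16 vertices. Extrusion per mm of travel: 0.6 × 0.2 / (π × 0.875²) = 0.049890. Accumulating E over each segment gives final E = 3.1143.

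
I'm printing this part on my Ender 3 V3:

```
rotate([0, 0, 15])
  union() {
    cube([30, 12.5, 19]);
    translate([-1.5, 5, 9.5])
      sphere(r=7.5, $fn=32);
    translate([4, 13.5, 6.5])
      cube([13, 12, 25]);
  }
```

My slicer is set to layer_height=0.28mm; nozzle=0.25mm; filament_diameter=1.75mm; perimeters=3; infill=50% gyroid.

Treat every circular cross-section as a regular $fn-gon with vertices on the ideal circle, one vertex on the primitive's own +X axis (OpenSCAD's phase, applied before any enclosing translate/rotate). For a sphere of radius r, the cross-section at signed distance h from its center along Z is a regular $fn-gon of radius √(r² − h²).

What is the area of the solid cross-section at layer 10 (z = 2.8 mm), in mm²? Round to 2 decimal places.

At z = 2.8 mm: the cube is present — its section is the full 30×12.5 rectangle (area 375.00 mm²); the r=7.5 sphere at (-1.5, 5) slices to a regular 32-gon of circumradius 3.370 (√(r²−h²) with h=6.7 from center) (area = (32/2)·3.370²·sin(360°/32) = 35.46 mm²); the cube at (4, 13.5) does not reach this height (z outside [6.5, 31.5]); Taking the union: the regions partially overlap — summed areas 410.46 mm² minus the doubly-counted overlap 8.00 mm² gives 402.46 mm² — area = 402.46 mm²; (rotated 15° about Z; rotation is an isometry so areas/perimeters/island counts are preserved). Overall, the cross-section is a single solid region. Net area = 402.46 mm².

402.46 mm²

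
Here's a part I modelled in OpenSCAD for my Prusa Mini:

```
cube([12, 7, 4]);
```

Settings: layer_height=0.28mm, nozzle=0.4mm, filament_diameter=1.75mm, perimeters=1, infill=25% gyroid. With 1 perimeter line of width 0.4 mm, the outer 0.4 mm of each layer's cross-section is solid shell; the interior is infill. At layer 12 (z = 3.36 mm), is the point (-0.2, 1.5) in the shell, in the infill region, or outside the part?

outside

At z = 3.36 mm: the cube is present — its section is the full 12×7 rectangle. Overall, the cross-section is a single solid region. The nearest boundary edge runs (0.00, 7.00)→(0.00, 0.00); distance from the point to it = 0.20 mm. The point is not inside any of the regions above, so it lies outside the cross-section (0.20 mm from the nearest boundary).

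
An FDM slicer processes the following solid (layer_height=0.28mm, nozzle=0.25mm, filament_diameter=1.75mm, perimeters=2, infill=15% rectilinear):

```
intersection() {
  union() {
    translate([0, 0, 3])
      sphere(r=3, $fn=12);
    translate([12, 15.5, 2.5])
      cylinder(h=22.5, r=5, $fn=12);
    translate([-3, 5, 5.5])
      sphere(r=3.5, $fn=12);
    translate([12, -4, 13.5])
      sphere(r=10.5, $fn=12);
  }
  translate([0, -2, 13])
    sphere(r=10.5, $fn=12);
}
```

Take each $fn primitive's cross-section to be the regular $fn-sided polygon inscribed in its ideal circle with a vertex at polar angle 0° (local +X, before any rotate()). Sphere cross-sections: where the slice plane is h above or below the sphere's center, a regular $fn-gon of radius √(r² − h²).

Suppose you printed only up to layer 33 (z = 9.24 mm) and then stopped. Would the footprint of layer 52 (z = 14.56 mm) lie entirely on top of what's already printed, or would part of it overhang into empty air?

Compare the two slices. At z = 9.24: the sphere is not intersected at this z (|z−center|=6.240 > r=3); the r=5 cylinder at (12, 15.5) contributes a regular 12-gon of circumradius 5 (area = (12/2)·5.000²·sin(360°/12) = 75.00 mm²); the sphere at (-3, 5) does not reach this height (|z−center|=3.740 > r=3.5); the sphere at (12, -4): section is a regular 12-gon, circumradius = √(r²−h²) = √(10.5²−4.26²) = 9.597 (area = (12/2)·9.597²·sin(360°/12) = 276.31 mm²); Combining (union): the 2 present regions are separate (no shared area or edge), so areas and boundary lengths simply add and each stays a separate island — area = 351.31 mm²; the r=10.5 sphere at (0, -2) contributes a regular 12-gon of circumradius √(10.5²−3.76²) = 9.804 (area = (12/2)·9.804²·sin(360°/12) = 288.34 mm²); After intersecting: the r=10.5 sphere at (0, -2) partially overlaps that combined region; clipping to the common part keeps 68.71 mm² — area = 68.71 mm². At z = 14.56: the sphere is not intersected at this z (|z−center|=11.560 > r=3); the r=5 cylinder at (12, 15.5) contributes a regular 12-gon of circumradius 5 (area = (12/2)·5.000²·sin(360°/12) = 75.00 mm²); the sphere at (-3, 5) is not intersected at this z (|z−center|=9.060 > r=3.5); the r=10.5 sphere at (12, -4) slices to a regular 12-gon of circumradius 10.446 (√(r²−h²) with h=1.06 from center) (area = (12/2)·10.446²·sin(360°/12) = 327.38 mm²); Merging all regions: the 2 present regions are separate (no shared area or edge), so areas and boundary lengths simply add and each stays a separate island — area = 402.38 mm²; the r=10.5 sphere at (0, -2) slices to a regular 12-gon of circumradius 10.383 (√(r²−h²) with h=1.56 from center) (area = (12/2)·10.383²·sin(360°/12) = 323.45 mm²); After intersecting: the r=10.5 sphere at (0, -2) partially overlaps that combined region; clipping to the common part keeps 93.61 mm² — area = 93.61 mm². Checking containment: at z = 14.56 the cross-section extends beyond the z = 9.24 cross-section by about 24.91 mm².

part overhangs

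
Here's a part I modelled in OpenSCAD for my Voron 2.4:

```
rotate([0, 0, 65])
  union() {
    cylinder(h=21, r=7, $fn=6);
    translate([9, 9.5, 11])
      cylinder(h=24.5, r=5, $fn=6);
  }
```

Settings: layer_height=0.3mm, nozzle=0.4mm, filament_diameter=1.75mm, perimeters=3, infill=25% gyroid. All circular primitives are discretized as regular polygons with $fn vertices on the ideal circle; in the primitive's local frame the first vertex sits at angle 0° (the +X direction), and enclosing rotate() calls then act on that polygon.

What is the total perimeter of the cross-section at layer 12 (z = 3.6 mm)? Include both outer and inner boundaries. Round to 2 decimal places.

42.00 mm

At z = 3.6 mm: the cylinder: section is a regular 6-gon, circumradius r=7 (perimeter = 2·6·7.000·sin(180°/6) = 42.00 mm); the cylinder at (9, 9.5) does not reach this height (z outside [11, 35.5]); Combining (union): only the r=7 cylinder is present, so the union is just that shape — boundary = 42.00 mm; (rotated 65° about Z; rotation is an isometry so areas/perimeters/island counts are preserved). Overall, the cross-section is a single solid region. Total boundary length (outer) = 42.00 mm.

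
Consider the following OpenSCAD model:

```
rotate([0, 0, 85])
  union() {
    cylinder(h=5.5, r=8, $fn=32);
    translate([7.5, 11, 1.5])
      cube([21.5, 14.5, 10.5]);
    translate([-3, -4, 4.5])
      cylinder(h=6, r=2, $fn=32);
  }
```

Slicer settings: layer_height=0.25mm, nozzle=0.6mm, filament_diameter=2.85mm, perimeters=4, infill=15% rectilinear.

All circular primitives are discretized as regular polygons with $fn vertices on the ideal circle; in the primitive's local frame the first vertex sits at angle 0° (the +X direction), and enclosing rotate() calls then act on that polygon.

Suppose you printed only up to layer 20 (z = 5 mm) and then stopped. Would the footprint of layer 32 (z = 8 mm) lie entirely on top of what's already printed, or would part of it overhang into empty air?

Compare the two slices. At z = 5: the r=8 cylinder gives a regular 32-gon of circumradius 8 (constant along its height) (area = (32/2)·8.000²·sin(360°/32) = 199.77 mm²); the cube at (7.5, 11) (footprint 21.5×14.5) is included at this height (area 311.75 mm²); the cylinder at (-3, -4): section is a regular 32-gon, circumradius r=2 (area = (32/2)·2.000²·sin(360°/32) = 12.49 mm²); Combining (union): the regions partially overlap — summed areas 524.01 mm² minus the doubly-counted overlap 12.49 mm² gives 511.52 mm² — area = 511.52 mm²; (rotated 85° about Z; rotation is an isometry so areas/perimeters/island counts are preserved). At z = 8: the cylinder is absent (z outside [0, 5.5]); the 21.5×14.5 cube at (7.5, 11) contributes its full rectangle (area 311.75 mm²); the r=2 cylinder at (-3, -4) contributes a regular 32-gon of circumradius 2 (area = (32/2)·2.000²·sin(360°/32) = 12.49 mm²); Merging all regions: the 2 present regions are separate (no shared area or edge), so areas and boundary lengths simply add and each stays a separate island — area = 324.24 mm²; (rotated 85° about Z; rotation is an isometry so areas/perimeters/island counts are preserved). Checking containment: the cross-section at z = 8 is a subset of the cross-section at z = 5.

entirely on top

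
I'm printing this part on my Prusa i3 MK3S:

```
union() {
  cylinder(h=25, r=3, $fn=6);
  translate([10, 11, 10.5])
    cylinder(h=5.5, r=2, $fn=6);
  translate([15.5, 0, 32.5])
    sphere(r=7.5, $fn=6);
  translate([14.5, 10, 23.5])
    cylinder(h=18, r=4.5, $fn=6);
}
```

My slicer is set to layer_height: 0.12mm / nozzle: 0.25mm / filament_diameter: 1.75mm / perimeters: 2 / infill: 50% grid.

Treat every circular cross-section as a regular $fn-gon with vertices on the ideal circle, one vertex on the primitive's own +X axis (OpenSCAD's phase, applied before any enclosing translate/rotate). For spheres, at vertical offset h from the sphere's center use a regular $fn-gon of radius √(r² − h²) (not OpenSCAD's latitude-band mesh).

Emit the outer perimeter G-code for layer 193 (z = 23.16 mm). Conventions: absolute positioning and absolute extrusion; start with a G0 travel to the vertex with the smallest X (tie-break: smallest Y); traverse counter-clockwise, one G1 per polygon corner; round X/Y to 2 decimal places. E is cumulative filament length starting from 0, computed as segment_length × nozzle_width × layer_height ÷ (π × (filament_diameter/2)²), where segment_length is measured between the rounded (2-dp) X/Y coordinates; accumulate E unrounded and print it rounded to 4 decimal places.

At z = 23.16 mm: the r=3 cylinder gives a regular 6-gon of circumradius 3 (constant along its height); the cylinder at (10, 11) does not reach this height (z outside [10.5, 16]); the sphere at (15.5, 0) is not intersected at this z (|z−center|=9.340 > r=7.5); the cylinder at (14.5, 10) does not reach this height (z outside [23.5, 41.5]); Merging all regions: only the r=3 cylinder is present, so the union is just that shape — 1 connected region. The outline is a single polygon with 6 vertices. Extrusion per mm of travel: 0.25 × 0.12 / (π × 0.875²) = 0.012473. Accumulating E over each segment gives final E = 0.2246.

G0 X-3.00 Y0.00 Z23.16
G1 X-1.50 Y-2.60 E0.0374
G1 X1.50 Y-2.60 E0.0749
G1 X3.00 Y0.00 E0.1123
G1 X1.50 Y2.60 E0.1497
G1 X-1.50 Y2.60 E0.1872
G1 X-3.00 Y0.00 E0.2246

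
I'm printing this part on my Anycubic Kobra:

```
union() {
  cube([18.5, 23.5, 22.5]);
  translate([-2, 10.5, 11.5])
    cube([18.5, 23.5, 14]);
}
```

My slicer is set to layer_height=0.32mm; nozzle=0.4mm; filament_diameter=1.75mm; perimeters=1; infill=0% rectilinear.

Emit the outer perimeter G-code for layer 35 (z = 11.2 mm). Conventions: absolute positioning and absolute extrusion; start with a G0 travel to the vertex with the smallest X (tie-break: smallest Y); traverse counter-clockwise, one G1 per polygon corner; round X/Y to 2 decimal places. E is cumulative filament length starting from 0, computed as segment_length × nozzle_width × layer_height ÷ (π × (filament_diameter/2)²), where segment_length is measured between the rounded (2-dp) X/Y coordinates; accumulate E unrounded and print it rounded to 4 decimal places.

At z = 11.2 mm: the cube (footprint 18.5×23.5) is included at this height; the cube at (-2, 10.5) does not reach this height (z outside [11.5, 25.5]); Merging all regions: only the 18.5×23.5 cube is present, so the union is just that shape — 1 connected region. The outline is a single polygon with 4 vertices. Extrusion per mm of travel: 0.4 × 0.32 / (π × 0.875²) = 0.053216. Accumulating E over each segment gives final E = 4.4702.

G0 X0.00 Y0.00 Z11.20
G1 X18.50 Y0.00 E0.9845
G1 X18.50 Y23.50 E2.2351
G1 X0.00 Y23.50 E3.2196
G1 X0.00 Y0.00 E4.4702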